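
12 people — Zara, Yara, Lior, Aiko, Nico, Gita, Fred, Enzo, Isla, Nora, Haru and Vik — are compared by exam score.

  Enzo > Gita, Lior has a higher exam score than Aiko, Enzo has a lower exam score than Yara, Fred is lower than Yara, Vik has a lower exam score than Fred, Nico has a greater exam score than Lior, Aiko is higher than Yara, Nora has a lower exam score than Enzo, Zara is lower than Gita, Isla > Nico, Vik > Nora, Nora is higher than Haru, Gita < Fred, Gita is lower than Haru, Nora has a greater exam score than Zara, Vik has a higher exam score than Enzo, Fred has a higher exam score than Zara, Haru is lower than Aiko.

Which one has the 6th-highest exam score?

Fred

Piecing the relations together gives one ordering: Zara < Gita < Haru < Nora < Enzo < Vik < Fred < Yara < Aiko < Lior < Nico < Isla.
Counting 6 from the largest end gives Fred.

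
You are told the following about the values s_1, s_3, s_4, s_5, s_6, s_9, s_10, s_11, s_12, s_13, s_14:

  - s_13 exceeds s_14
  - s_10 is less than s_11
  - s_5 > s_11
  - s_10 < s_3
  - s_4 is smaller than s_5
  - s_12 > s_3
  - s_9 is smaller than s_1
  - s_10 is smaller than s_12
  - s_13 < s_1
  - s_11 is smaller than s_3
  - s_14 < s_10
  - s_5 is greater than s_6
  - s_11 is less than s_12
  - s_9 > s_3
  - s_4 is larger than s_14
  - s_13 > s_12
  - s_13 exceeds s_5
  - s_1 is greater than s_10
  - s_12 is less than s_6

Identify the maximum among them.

s_1

s_14 is not greatest since s_14 < s_4; s_10 is not greatest since s_10 < s_3; s_11 is not greatest since s_11 < s_5; s_3 is not greatest since s_3 < s_12; s_12 is not greatest since s_12 < s_13; s_6 is not greatest since s_6 < s_5; s_9 is not greatest since s_9 < s_1; s_4 is not greatest since s_4 < s_5; s_5 is not greatest since s_5 < s_13; s_13 is not greatest since s_13 < s_1.
Only s_1 has nothing above it, so s_1 is the maximum.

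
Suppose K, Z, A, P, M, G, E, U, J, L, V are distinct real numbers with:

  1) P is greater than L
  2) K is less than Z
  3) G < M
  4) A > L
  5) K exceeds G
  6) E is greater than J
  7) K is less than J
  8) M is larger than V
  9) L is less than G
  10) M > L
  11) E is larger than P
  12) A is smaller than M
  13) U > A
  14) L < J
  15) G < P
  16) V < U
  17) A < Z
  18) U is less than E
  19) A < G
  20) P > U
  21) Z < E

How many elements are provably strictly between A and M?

The relations place A below M. An element lies strictly between them when it is forced above A and also forced below M.
Above A: {G, U, K, P, Z, J, E}. Below M: {L, G, V}.
Intersection: {G} — 1.

1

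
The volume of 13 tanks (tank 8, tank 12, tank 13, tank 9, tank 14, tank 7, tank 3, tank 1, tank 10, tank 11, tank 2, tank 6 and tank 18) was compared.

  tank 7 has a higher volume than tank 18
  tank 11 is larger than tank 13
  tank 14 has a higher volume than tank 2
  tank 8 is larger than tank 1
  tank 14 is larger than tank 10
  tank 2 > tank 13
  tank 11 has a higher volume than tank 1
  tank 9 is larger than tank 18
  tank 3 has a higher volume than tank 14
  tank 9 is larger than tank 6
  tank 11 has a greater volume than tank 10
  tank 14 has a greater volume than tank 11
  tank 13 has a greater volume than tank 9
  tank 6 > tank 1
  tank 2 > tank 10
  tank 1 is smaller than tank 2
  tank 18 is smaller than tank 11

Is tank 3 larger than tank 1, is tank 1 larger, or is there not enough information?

tank 3

The relevant relations are tank 1 < tank 6; tank 6 < tank 9; tank 9 < tank 13; tank 13 < tank 11; tank 11 < tank 14; tank 14 < tank 3.
Chaining these gives tank 1 < tank 6 < tank 9 < tank 13 < tank 11 < tank 14 < tank 3.
So tank 3 is larger.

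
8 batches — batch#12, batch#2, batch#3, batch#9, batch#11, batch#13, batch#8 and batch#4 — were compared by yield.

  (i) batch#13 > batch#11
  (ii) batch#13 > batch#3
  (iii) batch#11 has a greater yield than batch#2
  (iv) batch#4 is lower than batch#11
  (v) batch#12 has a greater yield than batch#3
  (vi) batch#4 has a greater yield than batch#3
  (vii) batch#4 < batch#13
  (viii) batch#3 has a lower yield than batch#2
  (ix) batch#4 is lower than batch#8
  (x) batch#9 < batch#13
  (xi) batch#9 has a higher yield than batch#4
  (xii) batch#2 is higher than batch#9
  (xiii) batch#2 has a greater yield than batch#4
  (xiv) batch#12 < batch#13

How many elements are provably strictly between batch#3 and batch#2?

2

The relations place batch#3 below batch#2. An element lies strictly between them when it is forced above batch#3 and also forced below batch#2.
Above batch#3: {batch#12, batch#4, batch#9, batch#8, batch#11, batch#13}. Below batch#2: {batch#4, batch#9}.
Intersection: {batch#4, batch#9} — 2.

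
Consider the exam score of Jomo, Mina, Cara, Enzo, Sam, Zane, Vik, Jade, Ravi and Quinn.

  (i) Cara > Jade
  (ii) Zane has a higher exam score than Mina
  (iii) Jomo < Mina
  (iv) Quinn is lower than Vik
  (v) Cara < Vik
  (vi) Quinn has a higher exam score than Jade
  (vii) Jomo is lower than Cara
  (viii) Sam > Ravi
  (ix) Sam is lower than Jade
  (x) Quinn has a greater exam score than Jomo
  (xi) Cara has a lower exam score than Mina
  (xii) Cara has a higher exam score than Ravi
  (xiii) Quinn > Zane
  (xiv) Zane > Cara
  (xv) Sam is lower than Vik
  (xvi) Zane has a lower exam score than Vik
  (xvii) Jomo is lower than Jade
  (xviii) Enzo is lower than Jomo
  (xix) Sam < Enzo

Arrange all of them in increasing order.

Ravi < Sam < Enzo < Jomo < Jade < Cara < Mina < Zane < Quinn < Vik

Nothing is placed below Ravi, so it is least; from there Ravi < Sam; Sam < Enzo; Enzo < Jomo; Jomo < Jade; Jade < Cara; Cara < Mina; Mina < Zane; Zane < Quinn; Quinn < Vik, each given directly.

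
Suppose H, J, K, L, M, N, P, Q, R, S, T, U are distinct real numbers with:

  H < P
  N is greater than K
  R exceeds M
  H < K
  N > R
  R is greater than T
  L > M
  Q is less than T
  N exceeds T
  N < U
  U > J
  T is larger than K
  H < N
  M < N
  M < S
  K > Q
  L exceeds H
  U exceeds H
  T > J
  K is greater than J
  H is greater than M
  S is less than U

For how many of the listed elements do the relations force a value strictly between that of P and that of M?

Chaining upward from M reaches: H, K, L, S, T, R, N, U.
Chaining downward from P reaches: H.
Strictly between M and P are those in both lists: H — 1 element.

1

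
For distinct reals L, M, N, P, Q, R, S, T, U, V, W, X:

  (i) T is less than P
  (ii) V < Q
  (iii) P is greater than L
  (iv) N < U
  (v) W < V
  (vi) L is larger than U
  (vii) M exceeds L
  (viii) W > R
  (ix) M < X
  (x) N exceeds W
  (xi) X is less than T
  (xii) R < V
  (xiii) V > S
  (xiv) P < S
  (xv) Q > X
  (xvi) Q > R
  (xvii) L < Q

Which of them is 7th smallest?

The consecutive relations fix a unique order: R < W < N < U < L < M < X < T < P < S < V < Q.
The 7th smallest is X.

X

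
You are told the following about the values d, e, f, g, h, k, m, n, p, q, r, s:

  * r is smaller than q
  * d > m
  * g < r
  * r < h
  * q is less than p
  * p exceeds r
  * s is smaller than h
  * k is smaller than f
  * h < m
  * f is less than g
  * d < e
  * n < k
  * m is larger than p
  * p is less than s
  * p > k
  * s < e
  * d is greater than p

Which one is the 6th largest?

Chaining the given pairs: n < k < f < g < r < q < p < s < h < m < d < e.
Counting 6 from the largest end gives p.

p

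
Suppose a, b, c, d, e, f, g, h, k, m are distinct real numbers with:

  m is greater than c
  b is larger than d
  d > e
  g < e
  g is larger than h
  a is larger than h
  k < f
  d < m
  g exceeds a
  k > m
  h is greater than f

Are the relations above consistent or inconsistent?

We have d < m stated directly, yet also m < k < f < h < a < g < e < d by chaining the others — so m < d. Contradiction.

inconsistent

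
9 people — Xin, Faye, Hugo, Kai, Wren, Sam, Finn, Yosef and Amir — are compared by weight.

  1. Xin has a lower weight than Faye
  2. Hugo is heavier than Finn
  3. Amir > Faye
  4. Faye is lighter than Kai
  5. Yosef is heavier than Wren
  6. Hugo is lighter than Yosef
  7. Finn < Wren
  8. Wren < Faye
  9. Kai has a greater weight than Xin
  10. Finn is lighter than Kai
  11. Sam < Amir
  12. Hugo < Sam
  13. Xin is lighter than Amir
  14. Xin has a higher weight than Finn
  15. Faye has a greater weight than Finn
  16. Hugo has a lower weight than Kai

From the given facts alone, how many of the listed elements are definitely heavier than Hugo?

Directly above Hugo: Sam, Yosef, Kai.
One step further: Amir (4 so far).
Nothing else is reachable above Hugo; 4 in all.

4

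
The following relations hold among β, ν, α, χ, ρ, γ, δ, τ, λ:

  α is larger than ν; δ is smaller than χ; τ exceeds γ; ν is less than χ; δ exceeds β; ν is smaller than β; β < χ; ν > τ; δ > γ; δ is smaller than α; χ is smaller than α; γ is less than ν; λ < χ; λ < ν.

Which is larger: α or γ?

γ < ν < β < δ < χ < α, by transitivity through ν, β, δ, χ.
So γ < α; α is the larger of the two.

α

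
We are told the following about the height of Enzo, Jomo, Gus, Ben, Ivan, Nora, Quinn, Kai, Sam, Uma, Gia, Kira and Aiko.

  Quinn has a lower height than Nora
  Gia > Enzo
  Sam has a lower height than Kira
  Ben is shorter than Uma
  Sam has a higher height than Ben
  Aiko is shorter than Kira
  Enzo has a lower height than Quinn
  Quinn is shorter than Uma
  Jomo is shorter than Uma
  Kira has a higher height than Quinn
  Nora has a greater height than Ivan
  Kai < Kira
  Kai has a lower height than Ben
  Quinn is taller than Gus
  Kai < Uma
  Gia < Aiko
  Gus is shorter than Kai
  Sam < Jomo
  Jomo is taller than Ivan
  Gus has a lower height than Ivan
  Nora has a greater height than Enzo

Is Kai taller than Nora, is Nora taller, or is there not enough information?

undetermined

Following every chain through Kai: above Kai we get Ben, Sam, Jomo, Kira, Uma; below Kai we get Gus.
Nora is not reached, and no chain runs the other way from Nora to Kai.
So the given relations leave the order of Kai and Nora undetermined.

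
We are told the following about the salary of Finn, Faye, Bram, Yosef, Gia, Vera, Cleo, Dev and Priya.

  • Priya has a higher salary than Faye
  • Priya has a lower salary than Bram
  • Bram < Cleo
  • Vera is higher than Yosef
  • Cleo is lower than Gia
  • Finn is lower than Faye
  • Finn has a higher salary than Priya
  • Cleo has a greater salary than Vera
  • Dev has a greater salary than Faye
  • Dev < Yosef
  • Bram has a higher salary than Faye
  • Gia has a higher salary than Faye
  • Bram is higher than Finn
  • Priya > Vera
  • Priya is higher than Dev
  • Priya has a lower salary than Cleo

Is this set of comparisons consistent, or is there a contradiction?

inconsistent

We have Priya < Finn stated directly, yet also Finn < Faye < Dev < Yosef < Vera < Priya by chaining the others — so Finn < Priya. Contradiction.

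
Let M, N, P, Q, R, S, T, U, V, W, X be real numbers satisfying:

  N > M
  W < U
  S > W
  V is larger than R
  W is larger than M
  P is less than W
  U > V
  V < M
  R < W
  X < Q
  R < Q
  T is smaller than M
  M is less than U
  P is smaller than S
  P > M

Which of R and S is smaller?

R < V and V < M give R < M.
Then M < P extends the chain to P.
Then P < W extends the chain to W.
Then W < S extends the chain to S.
So R < S; R is the smaller of the two.

R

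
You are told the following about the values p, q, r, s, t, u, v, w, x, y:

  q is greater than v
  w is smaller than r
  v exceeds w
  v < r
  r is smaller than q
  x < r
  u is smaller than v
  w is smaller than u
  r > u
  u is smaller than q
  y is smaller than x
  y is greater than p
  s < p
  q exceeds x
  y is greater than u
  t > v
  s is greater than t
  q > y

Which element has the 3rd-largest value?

x

The consecutive relations fix a unique order: w < u < v < t < s < p < y < x < r < q.
The 3rd largest is x.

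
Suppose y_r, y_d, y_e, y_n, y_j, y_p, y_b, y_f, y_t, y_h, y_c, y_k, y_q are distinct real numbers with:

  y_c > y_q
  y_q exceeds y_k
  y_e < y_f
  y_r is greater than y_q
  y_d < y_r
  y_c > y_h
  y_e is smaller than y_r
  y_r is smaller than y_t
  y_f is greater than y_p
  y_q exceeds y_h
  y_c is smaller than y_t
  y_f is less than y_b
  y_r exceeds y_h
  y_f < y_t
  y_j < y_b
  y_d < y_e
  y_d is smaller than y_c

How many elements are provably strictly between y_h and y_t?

Chaining upward from y_h reaches: y_q, y_c, y_r.
Chaining downward from y_t reaches: y_d, y_e, y_k, y_p, y_q, y_c, y_f, y_r.
Strictly between y_h and y_t are those in both lists: y_q, y_c, y_r — 3 elements.

3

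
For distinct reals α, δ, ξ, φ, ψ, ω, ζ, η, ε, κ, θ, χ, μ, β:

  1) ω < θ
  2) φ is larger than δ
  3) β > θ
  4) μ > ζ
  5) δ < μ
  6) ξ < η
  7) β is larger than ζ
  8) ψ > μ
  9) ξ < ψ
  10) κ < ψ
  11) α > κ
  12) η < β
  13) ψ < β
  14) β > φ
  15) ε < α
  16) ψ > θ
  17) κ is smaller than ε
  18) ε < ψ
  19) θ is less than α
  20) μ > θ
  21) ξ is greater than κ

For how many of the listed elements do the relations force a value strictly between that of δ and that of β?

Chaining upward from δ reaches: μ, ψ, φ.
Chaining downward from β reaches: κ, ξ, ε, ζ, ω, θ, μ, η, ψ, φ.
Strictly between δ and β are those in both lists: μ, ψ, φ — 3 elements.

3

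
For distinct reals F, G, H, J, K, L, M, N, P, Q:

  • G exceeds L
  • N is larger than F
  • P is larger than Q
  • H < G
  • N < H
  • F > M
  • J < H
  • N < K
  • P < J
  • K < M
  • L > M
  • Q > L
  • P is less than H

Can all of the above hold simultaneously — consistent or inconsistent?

Chaining the given relations yields F < N < K < M, so F < M. But one relation states M < F. These cannot both hold.

inconsistent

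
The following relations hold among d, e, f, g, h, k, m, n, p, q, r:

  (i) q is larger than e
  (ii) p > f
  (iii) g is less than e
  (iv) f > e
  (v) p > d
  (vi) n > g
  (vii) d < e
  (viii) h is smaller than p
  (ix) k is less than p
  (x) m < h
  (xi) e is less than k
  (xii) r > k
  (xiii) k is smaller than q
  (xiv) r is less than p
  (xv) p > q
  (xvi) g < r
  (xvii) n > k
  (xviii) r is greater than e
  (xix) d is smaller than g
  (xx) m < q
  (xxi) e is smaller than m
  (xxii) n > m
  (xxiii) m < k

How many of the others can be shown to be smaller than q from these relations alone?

The elements the relations force below q are d, g, e, m, k — no chain reaches any other.
That is 5.

5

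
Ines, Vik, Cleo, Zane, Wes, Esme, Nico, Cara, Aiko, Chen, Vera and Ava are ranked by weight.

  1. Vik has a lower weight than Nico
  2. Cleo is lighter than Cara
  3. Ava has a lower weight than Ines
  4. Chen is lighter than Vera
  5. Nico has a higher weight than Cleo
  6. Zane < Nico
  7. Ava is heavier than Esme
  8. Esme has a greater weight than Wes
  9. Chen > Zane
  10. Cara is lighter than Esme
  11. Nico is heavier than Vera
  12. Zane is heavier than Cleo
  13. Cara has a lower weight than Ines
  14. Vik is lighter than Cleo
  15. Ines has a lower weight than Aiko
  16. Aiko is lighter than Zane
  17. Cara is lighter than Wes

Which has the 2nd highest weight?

Vera

The consecutive relations fix a unique order: Vik < Cleo < Cara < Wes < Esme < Ava < Ines < Aiko < Zane < Chen < Vera < Nico.
Counting 2 from the largest end gives Vera.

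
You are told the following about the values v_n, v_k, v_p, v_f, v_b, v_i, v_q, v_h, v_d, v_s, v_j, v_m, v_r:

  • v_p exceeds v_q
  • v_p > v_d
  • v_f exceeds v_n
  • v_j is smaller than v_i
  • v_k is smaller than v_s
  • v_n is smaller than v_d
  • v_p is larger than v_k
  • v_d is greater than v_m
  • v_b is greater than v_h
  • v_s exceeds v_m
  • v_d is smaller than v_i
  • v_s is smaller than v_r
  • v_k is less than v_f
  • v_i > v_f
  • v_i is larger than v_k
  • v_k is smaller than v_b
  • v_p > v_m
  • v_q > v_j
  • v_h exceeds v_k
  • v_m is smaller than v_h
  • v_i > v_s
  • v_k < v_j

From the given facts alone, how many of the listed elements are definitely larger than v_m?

7

Directly above v_m: v_d, v_s, v_h, v_p.
One step further: v_r, v_b, v_i (7 so far).
No other element is forced above v_m by the given relations, so the count is 7.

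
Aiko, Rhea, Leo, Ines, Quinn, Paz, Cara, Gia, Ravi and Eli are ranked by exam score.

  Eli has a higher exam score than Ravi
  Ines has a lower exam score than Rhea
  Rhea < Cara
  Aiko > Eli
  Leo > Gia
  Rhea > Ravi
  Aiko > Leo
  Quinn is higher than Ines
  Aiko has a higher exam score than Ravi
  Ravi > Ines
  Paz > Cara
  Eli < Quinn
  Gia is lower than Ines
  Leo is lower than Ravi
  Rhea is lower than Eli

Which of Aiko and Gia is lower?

Gia

Chaining the given relations: Gia < Leo < Ravi < Rhea < Eli < Aiko.
So Gia < Aiko; Gia is the lower of the two.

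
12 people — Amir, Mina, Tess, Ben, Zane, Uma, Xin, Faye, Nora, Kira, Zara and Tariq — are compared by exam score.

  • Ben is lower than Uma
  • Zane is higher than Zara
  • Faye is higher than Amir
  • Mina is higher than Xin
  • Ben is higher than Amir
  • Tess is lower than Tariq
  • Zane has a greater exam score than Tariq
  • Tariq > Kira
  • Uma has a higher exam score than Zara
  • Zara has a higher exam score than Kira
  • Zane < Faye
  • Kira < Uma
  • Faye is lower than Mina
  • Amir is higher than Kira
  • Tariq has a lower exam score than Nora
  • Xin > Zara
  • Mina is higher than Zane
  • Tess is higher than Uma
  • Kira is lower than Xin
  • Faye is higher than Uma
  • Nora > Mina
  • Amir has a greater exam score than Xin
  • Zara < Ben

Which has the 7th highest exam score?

The consecutive relations fix a unique order: Kira < Zara < Xin < Amir < Ben < Uma < Tess < Tariq < Zane < Faye < Mina < Nora.
The 7th largest is Uma.

Uma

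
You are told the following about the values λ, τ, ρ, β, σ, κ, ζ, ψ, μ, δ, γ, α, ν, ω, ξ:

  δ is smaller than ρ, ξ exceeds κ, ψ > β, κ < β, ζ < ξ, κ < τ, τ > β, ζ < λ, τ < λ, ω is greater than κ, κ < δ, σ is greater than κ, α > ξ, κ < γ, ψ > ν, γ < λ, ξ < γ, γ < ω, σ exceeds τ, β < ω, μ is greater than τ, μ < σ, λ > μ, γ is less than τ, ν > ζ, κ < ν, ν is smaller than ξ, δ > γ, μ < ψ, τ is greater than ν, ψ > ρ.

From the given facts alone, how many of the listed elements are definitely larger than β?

6

From β the given relations immediately reach ω, τ, ψ.
From those, μ, λ, σ — 6 in total.
Nothing else is reachable above β; 6 in all.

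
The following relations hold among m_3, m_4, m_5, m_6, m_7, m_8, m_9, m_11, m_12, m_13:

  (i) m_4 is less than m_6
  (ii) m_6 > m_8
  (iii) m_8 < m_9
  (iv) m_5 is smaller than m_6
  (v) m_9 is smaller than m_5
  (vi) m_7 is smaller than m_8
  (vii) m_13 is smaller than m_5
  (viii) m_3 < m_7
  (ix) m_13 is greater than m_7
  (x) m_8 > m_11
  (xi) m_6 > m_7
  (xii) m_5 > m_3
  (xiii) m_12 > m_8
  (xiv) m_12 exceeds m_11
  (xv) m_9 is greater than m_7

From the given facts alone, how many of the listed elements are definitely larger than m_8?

4

Directly above m_8: m_9, m_12, m_6.
One step further: m_5 (4 so far).
No other element is forced above m_8 by the given relations, so the count is 4.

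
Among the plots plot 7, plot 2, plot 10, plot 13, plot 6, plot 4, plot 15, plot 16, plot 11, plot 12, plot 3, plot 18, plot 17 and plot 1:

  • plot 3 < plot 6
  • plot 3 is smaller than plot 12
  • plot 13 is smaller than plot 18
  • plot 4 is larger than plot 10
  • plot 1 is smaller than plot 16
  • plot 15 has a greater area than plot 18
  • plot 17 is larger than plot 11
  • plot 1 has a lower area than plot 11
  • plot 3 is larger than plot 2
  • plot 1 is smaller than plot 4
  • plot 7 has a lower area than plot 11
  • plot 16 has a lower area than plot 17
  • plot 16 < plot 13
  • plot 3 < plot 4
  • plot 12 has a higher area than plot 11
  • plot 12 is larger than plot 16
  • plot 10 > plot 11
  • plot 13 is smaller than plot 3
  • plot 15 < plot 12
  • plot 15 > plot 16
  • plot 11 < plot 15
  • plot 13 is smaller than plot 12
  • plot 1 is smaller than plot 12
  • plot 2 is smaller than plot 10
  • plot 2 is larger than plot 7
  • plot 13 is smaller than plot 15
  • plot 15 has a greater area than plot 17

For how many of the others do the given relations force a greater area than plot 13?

The elements the relations force above plot 13 are plot 18, plot 3, plot 15, plot 12, plot 6, plot 4 — no chain reaches any other.
That is 6.

6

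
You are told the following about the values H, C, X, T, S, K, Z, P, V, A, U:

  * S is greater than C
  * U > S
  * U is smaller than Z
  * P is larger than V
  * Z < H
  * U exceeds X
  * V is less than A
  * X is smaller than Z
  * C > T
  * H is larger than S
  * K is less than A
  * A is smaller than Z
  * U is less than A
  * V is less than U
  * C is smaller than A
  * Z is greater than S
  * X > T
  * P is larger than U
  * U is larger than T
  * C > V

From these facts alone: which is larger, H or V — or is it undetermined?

H

The relevant relations are V < C; C < S; S < U; U < A; A < Z; Z < H.
Together: V < C < S < U < A < Z < H.
So H is larger.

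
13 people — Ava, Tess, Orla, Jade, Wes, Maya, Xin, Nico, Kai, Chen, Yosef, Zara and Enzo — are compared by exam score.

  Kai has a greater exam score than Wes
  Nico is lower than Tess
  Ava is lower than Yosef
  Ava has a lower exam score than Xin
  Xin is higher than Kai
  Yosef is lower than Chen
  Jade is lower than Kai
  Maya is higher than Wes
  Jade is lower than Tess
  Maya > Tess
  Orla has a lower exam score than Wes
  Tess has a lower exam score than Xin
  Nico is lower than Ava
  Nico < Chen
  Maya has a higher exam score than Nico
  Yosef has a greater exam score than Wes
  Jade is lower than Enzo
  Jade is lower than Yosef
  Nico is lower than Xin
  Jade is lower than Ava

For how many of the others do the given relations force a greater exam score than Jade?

The elements the relations force above Jade are Ava, Tess, Maya, Yosef, Enzo, Kai, Chen, Xin — no chain reaches any other.
That is 8.

8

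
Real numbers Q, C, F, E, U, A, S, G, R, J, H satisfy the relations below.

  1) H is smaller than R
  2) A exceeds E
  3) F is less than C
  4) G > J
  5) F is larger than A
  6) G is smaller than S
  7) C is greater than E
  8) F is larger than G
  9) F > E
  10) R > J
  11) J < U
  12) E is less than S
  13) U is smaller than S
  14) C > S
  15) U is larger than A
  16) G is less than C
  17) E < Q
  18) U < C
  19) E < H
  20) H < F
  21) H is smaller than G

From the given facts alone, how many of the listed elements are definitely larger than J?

From J the given relations immediately reach R, G, U.
From those, S, F, C — 6 in total.
Nothing else is reachable above J; 6 in all.

6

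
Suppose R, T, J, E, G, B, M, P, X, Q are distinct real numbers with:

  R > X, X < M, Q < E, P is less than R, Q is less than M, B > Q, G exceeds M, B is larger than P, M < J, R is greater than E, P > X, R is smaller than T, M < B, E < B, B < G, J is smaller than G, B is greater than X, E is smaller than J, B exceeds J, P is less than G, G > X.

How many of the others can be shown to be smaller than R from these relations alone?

4

The elements the relations force below R are Q, E, X, P — no chain reaches any other.
That is 4.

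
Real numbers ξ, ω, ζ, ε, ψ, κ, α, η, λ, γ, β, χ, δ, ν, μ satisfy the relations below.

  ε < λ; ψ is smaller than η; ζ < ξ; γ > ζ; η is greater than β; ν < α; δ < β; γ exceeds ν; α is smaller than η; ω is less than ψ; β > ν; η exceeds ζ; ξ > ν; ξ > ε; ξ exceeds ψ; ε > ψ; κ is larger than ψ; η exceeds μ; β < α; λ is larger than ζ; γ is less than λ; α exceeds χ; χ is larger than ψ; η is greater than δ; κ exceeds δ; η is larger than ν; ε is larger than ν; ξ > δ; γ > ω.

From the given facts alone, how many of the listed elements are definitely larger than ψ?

The elements the relations force above ψ are ε, ξ, λ, χ, κ, α, η — no chain reaches any other.
That is 7.

7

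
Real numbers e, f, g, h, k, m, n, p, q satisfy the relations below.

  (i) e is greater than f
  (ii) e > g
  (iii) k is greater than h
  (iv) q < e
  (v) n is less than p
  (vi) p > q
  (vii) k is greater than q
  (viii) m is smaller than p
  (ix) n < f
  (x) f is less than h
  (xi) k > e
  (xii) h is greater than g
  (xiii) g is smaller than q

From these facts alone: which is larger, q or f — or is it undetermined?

Following every chain through q: above q we get e, k, p; below q we get g.
f is not reached, and no chain runs the other way from f to q.
So the given relations leave the order of q and f undetermined.

undetermined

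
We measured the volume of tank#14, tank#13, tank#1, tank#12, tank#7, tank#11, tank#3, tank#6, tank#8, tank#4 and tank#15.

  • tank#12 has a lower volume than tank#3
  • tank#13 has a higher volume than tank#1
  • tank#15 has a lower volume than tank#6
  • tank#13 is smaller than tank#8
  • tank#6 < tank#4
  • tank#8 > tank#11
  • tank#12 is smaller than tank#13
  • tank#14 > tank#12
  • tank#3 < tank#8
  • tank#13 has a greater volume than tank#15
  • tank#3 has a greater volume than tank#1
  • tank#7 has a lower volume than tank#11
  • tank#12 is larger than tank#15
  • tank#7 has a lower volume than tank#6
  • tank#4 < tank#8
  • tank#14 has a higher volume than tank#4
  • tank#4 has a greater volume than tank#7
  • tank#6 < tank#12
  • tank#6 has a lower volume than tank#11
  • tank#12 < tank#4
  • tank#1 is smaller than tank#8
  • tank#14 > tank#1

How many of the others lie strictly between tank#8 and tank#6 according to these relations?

5

The relations place tank#6 below tank#8. An element lies strictly between them when it is forced above tank#6 and also forced below tank#8.
Above tank#6: {tank#11, tank#12, tank#4, tank#14, tank#3, tank#13}. Below tank#8: {tank#7, tank#1, tank#15, tank#11, tank#12, tank#4, tank#3, tank#13}.
Intersection: {tank#11, tank#12, tank#4, tank#3, tank#13} — 5.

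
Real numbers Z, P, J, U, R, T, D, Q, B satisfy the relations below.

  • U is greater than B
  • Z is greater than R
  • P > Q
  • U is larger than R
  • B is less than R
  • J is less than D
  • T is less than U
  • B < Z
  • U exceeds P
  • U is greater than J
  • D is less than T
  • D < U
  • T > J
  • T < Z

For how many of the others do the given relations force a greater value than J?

4

From J the given relations immediately reach D, T, U.
From those, Z — 4 in total.
No other element is forced above J by the given relations, so the count is 4.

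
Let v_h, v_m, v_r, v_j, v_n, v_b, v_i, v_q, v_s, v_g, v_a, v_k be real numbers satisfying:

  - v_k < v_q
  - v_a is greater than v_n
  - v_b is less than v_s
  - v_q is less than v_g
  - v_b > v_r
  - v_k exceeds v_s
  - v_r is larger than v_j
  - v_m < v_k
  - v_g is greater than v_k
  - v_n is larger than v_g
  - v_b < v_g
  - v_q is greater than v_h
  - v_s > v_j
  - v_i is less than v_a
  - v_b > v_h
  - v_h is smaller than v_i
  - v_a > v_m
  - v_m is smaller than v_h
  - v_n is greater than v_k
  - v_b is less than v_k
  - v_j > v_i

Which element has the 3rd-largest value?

The consecutive relations fix a unique order: v_m < v_h < v_i < v_j < v_r < v_b < v_s < v_k < v_q < v_g < v_n < v_a.
Counting 3 from the largest end gives v_g.

v_g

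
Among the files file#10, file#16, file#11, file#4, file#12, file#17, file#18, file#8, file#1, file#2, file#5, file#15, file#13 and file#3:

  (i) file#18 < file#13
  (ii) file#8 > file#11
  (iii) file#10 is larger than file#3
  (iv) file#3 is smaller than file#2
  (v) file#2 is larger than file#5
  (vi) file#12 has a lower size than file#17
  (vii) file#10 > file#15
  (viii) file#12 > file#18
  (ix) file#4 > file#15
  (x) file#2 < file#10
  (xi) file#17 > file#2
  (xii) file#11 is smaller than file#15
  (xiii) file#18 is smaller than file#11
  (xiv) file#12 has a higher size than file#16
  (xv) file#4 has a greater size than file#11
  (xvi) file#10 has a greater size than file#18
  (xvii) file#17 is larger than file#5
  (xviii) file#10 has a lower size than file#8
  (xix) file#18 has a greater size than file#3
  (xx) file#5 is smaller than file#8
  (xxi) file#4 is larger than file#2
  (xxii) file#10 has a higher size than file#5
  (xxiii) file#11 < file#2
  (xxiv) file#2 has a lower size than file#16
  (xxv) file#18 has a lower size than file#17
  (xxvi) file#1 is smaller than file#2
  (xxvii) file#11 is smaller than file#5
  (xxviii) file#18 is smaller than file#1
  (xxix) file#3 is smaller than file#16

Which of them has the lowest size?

Chaining upward from file#3: directly above it, file#18, file#2, file#16, file#10; then file#11, file#1, file#4, file#13, file#12, file#8, file#17; then file#5, file#15.
That covers every other element, and nothing is given below file#3, so file#3 is the lowest size.

file#3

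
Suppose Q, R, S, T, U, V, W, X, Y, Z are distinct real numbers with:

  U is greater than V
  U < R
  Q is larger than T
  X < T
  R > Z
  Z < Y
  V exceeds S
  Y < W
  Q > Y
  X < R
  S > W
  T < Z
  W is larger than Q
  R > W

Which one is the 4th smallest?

The consecutive relations fix a unique order: X < T < Z < Y < Q < W < S < V < U < R.
Counting 4 from the smallest end gives Y.

Y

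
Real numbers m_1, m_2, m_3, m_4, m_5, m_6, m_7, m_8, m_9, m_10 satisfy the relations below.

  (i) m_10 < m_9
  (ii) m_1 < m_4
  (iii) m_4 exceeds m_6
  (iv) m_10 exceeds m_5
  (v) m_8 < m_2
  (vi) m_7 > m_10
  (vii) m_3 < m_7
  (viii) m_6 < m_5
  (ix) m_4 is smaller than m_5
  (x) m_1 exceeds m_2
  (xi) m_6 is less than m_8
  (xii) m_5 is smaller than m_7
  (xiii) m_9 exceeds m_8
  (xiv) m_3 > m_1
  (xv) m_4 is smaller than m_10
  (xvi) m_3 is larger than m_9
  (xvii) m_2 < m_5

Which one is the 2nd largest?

Chaining the given pairs: m_6 < m_8 < m_2 < m_1 < m_4 < m_5 < m_10 < m_9 < m_3 < m_7.
The 2nd largest is m_3.

m_3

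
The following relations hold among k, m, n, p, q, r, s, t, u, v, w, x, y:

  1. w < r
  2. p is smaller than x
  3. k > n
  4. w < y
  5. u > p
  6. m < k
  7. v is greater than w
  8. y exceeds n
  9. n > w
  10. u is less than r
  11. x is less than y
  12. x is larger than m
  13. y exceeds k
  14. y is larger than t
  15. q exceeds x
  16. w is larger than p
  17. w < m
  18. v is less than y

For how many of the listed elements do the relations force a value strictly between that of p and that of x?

2

Chaining upward from p reaches: w, n, m, u, k, r, q, v, y.
Chaining downward from x reaches: w, m.
Strictly between p and x are those in both lists: w, m — 2 elements.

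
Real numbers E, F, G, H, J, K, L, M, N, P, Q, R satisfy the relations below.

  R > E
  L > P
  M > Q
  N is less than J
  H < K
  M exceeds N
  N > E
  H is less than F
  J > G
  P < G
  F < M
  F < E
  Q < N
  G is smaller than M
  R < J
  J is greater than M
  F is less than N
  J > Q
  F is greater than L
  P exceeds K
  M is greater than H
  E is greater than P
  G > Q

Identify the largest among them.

H is not greatest since H < K; K is not greatest since K < P; P is not greatest since P < G; L is not greatest since L < F; F is not greatest since F < E; Q is not greatest since Q < G; E is not greatest since E < N; G is not greatest since G < M; N is not greatest since N < J; R is not greatest since R < J; M is not greatest since M < J.
Only J has nothing above it, so J is the largest.

J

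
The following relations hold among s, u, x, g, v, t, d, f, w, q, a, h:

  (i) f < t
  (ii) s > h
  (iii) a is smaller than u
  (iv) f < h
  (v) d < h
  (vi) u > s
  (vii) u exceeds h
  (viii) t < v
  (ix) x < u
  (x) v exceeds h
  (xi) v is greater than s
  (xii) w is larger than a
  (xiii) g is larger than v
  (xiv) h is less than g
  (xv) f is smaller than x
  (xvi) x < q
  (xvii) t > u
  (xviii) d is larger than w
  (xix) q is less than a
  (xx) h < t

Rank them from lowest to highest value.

Each adjacent pair is fixed by a given relation: f < x; x < q; q < a; a < w; w < d; d < h; h < s; s < u; u < t; t < v; v < g. Chaining them end to end gives the full order.

f < x < q < a < w < d < h < s < u < t < v < g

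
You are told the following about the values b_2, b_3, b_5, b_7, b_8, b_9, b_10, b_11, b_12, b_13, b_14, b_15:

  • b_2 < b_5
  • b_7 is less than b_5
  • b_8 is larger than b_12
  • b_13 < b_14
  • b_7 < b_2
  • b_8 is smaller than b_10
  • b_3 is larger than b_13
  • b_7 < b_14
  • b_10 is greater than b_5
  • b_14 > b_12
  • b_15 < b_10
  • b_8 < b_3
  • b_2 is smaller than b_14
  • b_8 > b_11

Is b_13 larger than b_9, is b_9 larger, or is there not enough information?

Following every chain through b_13: above b_13 we get b_3, b_14.
b_9 is not reached, and no chain runs the other way from b_9 to b_13.
So the given relations leave the order of b_13 and b_9 undetermined.

undetermined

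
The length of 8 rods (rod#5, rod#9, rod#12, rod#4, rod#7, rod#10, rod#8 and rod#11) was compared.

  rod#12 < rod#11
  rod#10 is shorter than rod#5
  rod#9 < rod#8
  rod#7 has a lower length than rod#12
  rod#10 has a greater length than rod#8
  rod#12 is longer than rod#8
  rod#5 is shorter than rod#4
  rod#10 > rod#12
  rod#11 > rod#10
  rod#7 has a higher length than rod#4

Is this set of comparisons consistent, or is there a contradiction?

inconsistent

Chaining the given relations yields rod#10 < rod#5 < rod#4 < rod#7 < rod#12, so rod#10 < rod#12. But one relation states rod#12 < rod#10. These cannot both hold.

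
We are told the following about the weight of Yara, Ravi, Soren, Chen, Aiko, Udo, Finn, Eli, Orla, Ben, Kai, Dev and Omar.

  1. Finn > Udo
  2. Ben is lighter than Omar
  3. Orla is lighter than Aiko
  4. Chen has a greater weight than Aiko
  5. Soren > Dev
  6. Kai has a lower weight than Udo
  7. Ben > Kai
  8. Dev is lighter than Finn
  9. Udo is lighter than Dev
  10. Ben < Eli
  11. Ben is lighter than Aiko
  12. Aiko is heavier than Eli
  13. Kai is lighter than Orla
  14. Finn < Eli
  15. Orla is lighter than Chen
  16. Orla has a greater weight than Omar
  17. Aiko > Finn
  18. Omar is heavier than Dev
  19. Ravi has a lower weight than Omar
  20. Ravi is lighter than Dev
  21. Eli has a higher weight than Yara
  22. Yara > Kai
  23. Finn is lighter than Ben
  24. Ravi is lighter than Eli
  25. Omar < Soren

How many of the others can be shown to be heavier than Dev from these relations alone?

8

The elements the relations force above Dev are Finn, Ben, Omar, Eli, Soren, Orla, Aiko, Chen — no chain reaches any other.
That is 8.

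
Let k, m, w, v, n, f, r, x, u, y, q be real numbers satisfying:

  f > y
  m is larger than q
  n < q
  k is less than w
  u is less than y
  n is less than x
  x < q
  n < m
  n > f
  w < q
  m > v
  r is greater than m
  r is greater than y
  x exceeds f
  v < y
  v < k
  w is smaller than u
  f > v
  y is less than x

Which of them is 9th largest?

w

Chaining the given pairs: v < k < w < u < y < f < n < x < q < m < r.
Counting 9 from the largest end gives w.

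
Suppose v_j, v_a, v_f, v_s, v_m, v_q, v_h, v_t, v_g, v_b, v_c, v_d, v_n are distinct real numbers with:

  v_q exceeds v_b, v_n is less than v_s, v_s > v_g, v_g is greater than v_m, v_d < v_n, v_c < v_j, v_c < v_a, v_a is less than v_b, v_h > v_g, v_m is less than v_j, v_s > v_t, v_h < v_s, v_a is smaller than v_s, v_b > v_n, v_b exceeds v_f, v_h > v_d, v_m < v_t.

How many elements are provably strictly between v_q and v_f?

1

The relations place v_f below v_q. An element lies strictly between them when it is forced above v_f and also forced below v_q.
Above v_f: {v_b}. Below v_q: {v_c, v_a, v_d, v_n, v_b}.
Intersection: {v_b} — 1.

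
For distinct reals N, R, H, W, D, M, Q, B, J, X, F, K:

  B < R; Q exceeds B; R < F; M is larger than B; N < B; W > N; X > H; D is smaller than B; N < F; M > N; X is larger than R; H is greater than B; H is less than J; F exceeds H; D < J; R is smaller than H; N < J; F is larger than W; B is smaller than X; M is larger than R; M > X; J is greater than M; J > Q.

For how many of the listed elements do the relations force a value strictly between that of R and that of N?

1

The relations place N below R. An element lies strictly between them when it is forced above N and also forced below R.
Above N: {W, B, H, X, M, Q, F, J}. Below R: {D, B}.
Intersection: {B} — 1.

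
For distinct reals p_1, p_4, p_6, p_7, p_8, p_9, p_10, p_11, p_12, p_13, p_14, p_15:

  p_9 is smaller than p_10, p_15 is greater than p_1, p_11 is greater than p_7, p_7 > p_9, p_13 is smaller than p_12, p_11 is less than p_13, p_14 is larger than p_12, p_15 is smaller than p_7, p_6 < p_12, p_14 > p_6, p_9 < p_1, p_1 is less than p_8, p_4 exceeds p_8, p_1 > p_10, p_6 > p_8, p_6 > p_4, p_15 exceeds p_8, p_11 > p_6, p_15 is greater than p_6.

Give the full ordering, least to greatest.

p_9 < p_10 < p_1 < p_8 < p_4 < p_6 < p_15 < p_7 < p_11 < p_13 < p_12 < p_14

Each adjacent pair is fixed by a given relation: p_9 < p_10; p_10 < p_1; p_1 < p_8; p_8 < p_4; p_4 < p_6; p_6 < p_15; p_15 < p_7; p_7 < p_11; p_11 < p_13; p_13 < p_12; p_12 < p_14. Chaining them end to end gives the full order.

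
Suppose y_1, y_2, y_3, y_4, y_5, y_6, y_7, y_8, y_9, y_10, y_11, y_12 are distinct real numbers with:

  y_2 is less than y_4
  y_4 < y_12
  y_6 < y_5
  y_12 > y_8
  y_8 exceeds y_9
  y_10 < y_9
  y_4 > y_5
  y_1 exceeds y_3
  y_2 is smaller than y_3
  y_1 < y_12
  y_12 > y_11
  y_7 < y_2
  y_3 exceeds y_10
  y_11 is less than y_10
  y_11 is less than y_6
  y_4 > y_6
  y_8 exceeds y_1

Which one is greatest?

Chaining downward from y_12: directly below it, y_11, y_1, y_8, y_4; then y_2, y_6, y_3, y_5, y_9; then y_7, y_10.
That covers every other element, and nothing is given above y_12, so y_12 is the greatest.

y_12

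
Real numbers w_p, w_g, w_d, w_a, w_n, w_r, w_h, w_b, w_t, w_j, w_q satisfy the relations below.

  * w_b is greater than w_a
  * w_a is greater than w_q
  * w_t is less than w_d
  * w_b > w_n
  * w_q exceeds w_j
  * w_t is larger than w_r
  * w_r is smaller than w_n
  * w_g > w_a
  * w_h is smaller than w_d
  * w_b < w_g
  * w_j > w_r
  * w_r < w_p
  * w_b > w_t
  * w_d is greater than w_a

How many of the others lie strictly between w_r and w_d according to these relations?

The relations place w_r below w_d. An element lies strictly between them when it is forced above w_r and also forced below w_d.
Above w_r: {w_j, w_q, w_t, w_a, w_n, w_b, w_p, w_g}. Below w_d: {w_j, w_q, w_t, w_a, w_h}.
Intersection: {w_j, w_q, w_t, w_a} — 4.

4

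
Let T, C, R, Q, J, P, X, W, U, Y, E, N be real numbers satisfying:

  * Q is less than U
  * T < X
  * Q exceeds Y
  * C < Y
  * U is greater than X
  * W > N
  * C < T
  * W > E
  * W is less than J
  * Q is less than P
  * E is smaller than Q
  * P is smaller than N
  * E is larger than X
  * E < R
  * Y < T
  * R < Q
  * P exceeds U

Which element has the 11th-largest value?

Y

Chaining the given pairs: C < Y < T < X < E < R < Q < U < P < N < W < J.
The 11th largest is Y.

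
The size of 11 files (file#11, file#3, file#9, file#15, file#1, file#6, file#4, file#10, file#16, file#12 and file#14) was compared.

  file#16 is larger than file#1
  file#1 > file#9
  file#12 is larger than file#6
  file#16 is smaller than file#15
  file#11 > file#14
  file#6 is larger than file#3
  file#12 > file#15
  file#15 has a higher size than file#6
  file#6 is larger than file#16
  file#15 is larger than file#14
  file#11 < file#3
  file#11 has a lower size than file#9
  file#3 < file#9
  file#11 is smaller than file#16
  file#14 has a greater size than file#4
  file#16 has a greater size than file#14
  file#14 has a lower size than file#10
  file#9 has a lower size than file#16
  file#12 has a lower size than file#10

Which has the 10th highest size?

file#14

The consecutive relations fix a unique order: file#4 < file#14 < file#11 < file#3 < file#9 < file#1 < file#16 < file#6 < file#15 < file#12 < file#10.
The 10th largest is file#14.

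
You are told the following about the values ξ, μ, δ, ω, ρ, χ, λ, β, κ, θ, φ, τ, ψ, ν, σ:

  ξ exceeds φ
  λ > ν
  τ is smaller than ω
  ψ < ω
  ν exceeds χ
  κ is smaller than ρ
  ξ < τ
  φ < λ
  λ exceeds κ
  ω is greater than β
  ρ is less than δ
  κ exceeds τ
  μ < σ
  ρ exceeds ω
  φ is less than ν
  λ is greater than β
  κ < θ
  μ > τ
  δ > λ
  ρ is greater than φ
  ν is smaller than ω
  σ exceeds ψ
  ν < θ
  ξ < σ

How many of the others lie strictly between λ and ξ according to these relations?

Chaining upward from ξ reaches: τ, κ, μ, θ, ω, ρ, δ, σ.
Chaining downward from λ reaches: φ, τ, β, χ, ν, κ.
Strictly between ξ and λ are those in both lists: τ, κ — 2 elements.

2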